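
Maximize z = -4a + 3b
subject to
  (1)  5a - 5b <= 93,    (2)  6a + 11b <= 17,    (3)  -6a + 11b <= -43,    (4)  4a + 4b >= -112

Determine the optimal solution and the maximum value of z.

a = -265/17, b = -211/17, maximum z = 427/17

The optimum lies where -6a + 11b = -43 and 4a + 4b = -112.
Solving simultaneously gives a = -265/17, b = -211/17.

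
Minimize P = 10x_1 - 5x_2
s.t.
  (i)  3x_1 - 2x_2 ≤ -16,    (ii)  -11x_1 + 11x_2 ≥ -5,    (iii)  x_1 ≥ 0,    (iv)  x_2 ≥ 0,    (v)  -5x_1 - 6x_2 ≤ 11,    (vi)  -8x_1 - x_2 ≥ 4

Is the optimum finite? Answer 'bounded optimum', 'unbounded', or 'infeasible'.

The boundaries 3x_1 - 2x_2 = -16 and x_1 = 0 meet at (0, 8), but that point violates -8x_1 - x_2 ≥ 4. Every candidate vertex is excluded by some other constraint, so the feasible region is empty.

infeasible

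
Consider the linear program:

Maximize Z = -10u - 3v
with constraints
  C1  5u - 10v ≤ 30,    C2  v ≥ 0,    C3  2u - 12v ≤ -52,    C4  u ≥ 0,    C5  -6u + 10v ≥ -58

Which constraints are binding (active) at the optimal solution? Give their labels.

C3 and C4

Extreme points and Z = -10u - 3v:
  (22, 8) → Z = -244
  (28, 11) → Z = -313
  (0, 13/3) → Z = -13
The feasible region is unbounded (it extends along (0, 1), (5, 3)), but Z strictly decreases along every unbounded feasible direction, so there is no improving ray and the maximum is attained at a vertex.

The maximum is at (0, 13/3). Substituting into each constraint, equality holds for C3 and C4; the remaining constraints have slack.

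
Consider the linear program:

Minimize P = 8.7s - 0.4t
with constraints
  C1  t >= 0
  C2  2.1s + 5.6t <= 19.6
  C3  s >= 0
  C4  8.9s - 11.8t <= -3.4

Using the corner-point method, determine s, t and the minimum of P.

s = 0, t = 3.5, minimum P = -1.4

Extreme points and P = 8.7s - 0.4t:
  (0, 7/2) → P = -7/5
  (1516/533, 1297/533) → P = 63352/2665
  (0, 17/59) → P = -34/295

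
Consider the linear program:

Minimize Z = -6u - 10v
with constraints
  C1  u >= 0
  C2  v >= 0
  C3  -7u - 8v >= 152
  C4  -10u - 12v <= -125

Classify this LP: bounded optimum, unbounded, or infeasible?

The boundaries u = 0 and -10u - 12v = -125 meet at (0, 125/12), but that point violates -7u - 8v ≥ 152. Every candidate vertex is excluded by some other constraint, so the feasible region is empty.

infeasible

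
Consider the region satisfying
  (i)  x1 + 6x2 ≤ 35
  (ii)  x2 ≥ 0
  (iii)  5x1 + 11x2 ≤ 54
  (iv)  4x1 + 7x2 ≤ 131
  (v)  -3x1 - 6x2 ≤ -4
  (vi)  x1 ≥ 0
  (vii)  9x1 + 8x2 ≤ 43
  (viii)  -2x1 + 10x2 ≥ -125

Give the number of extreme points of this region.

Of the 28 pairwise boundary intersections, those satisfying every inequality are:
  (4/3, 0)
  (43/9, 0)
  (0, 54/11)
  (41/59, 271/59)
  (0, 2/3)

5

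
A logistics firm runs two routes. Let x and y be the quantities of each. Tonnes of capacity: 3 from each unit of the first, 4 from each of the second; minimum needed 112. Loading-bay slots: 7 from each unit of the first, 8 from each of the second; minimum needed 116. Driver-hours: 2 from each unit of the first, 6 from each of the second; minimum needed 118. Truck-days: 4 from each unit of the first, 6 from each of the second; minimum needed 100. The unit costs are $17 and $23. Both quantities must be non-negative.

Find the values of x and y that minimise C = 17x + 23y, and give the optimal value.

The feasible region is unbounded (it extends along (0, 1), (1, 0)), but C strictly increases along every unbounded feasible direction, so there is no improving ray and the minimum is attained at a vertex.

x = 20, y = 13, minimum C = 639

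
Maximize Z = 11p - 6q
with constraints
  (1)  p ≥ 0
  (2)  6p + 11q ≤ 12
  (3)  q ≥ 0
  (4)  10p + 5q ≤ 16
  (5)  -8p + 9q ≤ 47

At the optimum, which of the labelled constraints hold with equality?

(3) and (4)

Corner points and Z = 11p - 6q:
  (0, 12/11) → Z = -72/11
  (0, 0) → Z = 0
  (29/20, 3/10) → Z = 283/20
  (8/5, 0) → Z = 88/5

The maximum is at (8/5, 0). Substituting into each constraint, equality holds for (3) and (4); the remaining constraints have slack.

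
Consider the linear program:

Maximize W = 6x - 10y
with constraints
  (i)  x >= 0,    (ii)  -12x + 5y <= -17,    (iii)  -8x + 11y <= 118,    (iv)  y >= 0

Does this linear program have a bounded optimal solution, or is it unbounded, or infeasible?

unbounded

From the feasible point (777/92, 388/23), moving in the direction (1, 0) keeps every constraint satisfied while W increases without bound.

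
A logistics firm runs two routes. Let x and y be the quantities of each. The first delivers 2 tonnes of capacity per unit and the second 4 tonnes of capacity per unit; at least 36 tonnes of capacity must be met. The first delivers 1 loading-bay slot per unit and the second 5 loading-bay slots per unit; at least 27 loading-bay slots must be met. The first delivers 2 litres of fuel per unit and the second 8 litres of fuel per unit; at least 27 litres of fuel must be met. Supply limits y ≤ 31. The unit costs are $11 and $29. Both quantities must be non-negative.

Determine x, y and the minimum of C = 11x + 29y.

Corner points and C = 11x + 29y:
  (0, 9) → C = 261
  (0, 31) → C = 899
  (27, 0) → C = 297
  (12, 3) → C = 219
The feasible region is unbounded (it extends along (1, 0)), but C strictly increases along every unbounded feasible direction, so there is no improving ray and the minimum is attained at a vertex.

The optimum lies where 2x + 4y = 36 and x + 5y = 27.
Solving simultaneously gives x = 12, y = 3.

x = 12, y = 3, minimum C = 219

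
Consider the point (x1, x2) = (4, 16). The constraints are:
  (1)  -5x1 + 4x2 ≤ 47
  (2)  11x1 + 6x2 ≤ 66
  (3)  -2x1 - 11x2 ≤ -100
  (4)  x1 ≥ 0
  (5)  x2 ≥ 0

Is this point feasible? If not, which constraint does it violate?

not feasible — violates (2)

Constraint (2): 11x1 + 6x2 = 140, which is not ≤ 66. All other constraints are satisfied.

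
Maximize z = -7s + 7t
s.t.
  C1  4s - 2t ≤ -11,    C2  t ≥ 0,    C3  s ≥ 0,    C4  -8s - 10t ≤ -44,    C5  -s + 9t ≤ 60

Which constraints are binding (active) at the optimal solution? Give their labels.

C3 and C5

Extreme points and z = -7s + 7t:
  (0, 11/2) → z = 77/2
  (21/34, 229/34) → z = 728/17
  (0, 20/3) → z = 140/3

The maximum is at (0, 20/3). Substituting into each constraint, equality holds for C3 and C5; the remaining constraints have slack.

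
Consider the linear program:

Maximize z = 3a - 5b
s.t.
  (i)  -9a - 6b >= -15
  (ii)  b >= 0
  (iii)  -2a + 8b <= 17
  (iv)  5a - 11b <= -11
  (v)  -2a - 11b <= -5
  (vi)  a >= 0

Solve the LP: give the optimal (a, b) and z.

Extreme points and z = 3a - 5b:
  (3/14, 61/28) → z = -41/4
  (33/43, 58/43) → z = -191/43
  (0, 17/8) → z = -85/8
  (0, 1) → z = -5

At the optimal vertex, -9a - 6b = -15 and 5a - 11b = -11.
Solving simultaneously gives a = 33/43, b = 58/43.

a = 33/43, b = 58/43, maximum z = -191/43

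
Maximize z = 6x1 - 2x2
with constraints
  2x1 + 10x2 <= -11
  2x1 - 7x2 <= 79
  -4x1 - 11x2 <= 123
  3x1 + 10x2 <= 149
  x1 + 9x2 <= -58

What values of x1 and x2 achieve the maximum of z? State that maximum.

x1 = 61/5, x2 = -39/5, maximum z = 444/5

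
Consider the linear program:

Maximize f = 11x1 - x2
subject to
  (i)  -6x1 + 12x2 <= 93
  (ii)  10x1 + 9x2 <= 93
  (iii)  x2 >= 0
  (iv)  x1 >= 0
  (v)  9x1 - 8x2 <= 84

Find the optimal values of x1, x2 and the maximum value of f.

x1 = 93/10, x2 = 0, maximum f = 1023/10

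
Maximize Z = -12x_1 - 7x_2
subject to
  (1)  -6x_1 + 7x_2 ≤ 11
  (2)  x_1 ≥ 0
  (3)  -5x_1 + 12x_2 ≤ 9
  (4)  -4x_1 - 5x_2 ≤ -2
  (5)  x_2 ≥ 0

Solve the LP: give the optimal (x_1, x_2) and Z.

Corner points and Z = -12x_1 - 7x_2:
  (0, 3/4) → Z = -21/4
  (0, 2/5) → Z = -14/5
  (1/2, 0) → Z = -6
The feasible region is unbounded (it extends along (1, 0), (12, 5)), but Z strictly decreases along every unbounded feasible direction, so there is no improving ray and the maximum is attained at a vertex.

The binding constraints are x_1 = 0 and -4x_1 - 5x_2 = -2.
Solving simultaneously gives x_1 = 0, x_2 = 2/5.

x_1 = 0, x_2 = 2/5, maximum Z = -14/5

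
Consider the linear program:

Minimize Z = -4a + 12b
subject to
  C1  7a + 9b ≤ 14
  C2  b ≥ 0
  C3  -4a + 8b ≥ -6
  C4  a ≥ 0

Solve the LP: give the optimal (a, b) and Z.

a = 3/2, b = 0, minimum Z = -6

Feasible corners and Z = -4a + 12b:
  (83/46, 7/46) → Z = -124/23
  (0, 14/9) → Z = 56/3
  (3/2, 0) → Z = -6
  (0, 0) → Z = 0

The optimum lies where b = 0 and -4a + 8b = -6.
Solving simultaneously gives a = 3/2, b = 0.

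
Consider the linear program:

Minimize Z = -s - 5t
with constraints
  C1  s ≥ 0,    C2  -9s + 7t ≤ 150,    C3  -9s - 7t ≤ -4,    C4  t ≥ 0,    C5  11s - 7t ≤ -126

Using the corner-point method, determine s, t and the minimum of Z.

s = 12, t = 258/7, minimum Z = -1374/7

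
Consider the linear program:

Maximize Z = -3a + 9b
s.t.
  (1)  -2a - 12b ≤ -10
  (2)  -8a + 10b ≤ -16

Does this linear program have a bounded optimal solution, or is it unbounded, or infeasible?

From the feasible point (73/29, 12/29), moving in the direction (10, 8) keeps every constraint satisfied while Z increases without bound.

unbounded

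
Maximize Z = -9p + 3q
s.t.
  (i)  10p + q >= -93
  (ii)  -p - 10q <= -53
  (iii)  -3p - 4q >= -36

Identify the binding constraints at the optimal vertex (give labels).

(i) and (iii)

Feasible corners and Z = -9p + 3q:
  (-983/99, 623/99) → Z = 3572/33
  (-408/37, 639/37) → Z = 5589/37
  (74/13, 123/26) → Z = -963/26

The maximum is at (-408/37, 639/37). Substituting into each constraint, equality holds for (i) and (iii); the remaining constraints have slack.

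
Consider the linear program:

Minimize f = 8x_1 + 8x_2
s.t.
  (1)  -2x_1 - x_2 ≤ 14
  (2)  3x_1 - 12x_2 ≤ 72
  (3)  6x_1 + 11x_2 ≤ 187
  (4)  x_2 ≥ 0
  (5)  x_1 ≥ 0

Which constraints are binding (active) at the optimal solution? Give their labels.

(4) and (5)

Feasible corners and f = 8x_1 + 8x_2:
  (1012/35, 43/35) → f = 1688/7
  (24, 0) → f = 192
  (0, 17) → f = 136
  (0, 0) → f = 0

The minimum is at (0, 0). Substituting into each constraint, equality holds for (4) and (5); the remaining constraints have slack.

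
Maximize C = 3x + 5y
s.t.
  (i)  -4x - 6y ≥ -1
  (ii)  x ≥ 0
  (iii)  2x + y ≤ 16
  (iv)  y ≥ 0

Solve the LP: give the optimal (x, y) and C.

x = 0, y = 1/6, maximum C = 5/6

Extreme points and C = 3x + 5y:
  (0, 1/6) → C = 5/6
  (1/4, 0) → C = 3/4
  (0, 0) → C = 0

The optimum lies where -4x - 6y = -1 and x = 0.
Solving simultaneously gives x = 0, y = 1/6.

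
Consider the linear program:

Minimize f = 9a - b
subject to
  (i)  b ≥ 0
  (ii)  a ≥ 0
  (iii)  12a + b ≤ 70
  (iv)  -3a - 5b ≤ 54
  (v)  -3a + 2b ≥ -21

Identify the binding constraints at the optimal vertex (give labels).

(ii) and (iii)

Vertices and f = 9a - b:
  (0, 0) → f = 0
  (35/6, 0) → f = 105/2
  (0, 70) → f = -70

The minimum is at (0, 70). Substituting into each constraint, equality holds for (ii) and (iii); the remaining constraints have slack.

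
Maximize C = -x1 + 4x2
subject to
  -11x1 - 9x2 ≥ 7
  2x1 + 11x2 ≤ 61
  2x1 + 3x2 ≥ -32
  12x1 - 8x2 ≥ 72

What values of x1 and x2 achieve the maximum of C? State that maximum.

x1 = 148/49, x2 = -219/49, maximum C = -1024/49

At the optimal vertex, -11x1 - 9x2 = 7 and 12x1 - 8x2 = 72.
Solving simultaneously gives x1 = 148/49, x2 = -219/49.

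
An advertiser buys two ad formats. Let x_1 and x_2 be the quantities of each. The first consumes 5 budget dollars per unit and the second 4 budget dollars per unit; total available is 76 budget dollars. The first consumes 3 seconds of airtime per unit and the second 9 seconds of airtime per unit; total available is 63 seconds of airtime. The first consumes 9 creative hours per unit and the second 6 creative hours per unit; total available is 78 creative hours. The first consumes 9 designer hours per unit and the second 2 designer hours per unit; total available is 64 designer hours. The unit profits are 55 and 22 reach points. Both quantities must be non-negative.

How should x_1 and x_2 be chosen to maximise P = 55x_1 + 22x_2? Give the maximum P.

Extreme points and P = 55x_1 + 22x_2:
  (0, 0) → P = 0
  (0, 7) → P = 154
  (64/9, 0) → P = 3520/9
  (36/7, 37/7) → P = 2794/7
  (19/3, 7/2) → P = 1276/3

The optimum lies where 9x_1 + 6x_2 = 78 and 9x_1 + 2x_2 = 64.
Solving simultaneously gives x_1 = 19/3, x_2 = 7/2.

x_1 = 19/3, x_2 = 7/2, maximum P = 1276/3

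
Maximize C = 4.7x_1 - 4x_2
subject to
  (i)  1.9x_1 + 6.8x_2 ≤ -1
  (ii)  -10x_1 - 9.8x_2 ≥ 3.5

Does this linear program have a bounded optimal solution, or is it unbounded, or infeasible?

unbounded

From the feasible point (-700/2469, -335/4938), moving in the direction (9.8, -10) keeps every constraint satisfied while C increases without bound.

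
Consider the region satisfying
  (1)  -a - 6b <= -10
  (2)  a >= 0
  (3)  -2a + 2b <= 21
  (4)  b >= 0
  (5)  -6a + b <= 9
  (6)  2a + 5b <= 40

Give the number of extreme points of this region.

4

Of the 15 pairwise boundary intersections, those satisfying every inequality are:
  (0, 5/3)
  (10, 0)
  (0, 8)
  (20, 0)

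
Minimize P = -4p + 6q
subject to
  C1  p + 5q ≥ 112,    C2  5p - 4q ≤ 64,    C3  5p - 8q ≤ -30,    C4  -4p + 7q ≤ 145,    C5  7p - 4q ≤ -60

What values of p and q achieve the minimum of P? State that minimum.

Extreme points and P = -4p + 6q:
  (59/27, 593/27) → P = 3322/27
  (148/39, 844/39) → P = 344/3
  (160/33, 775/33) → P = 4010/33

The binding constraints are p + 5q = 112 and 7p - 4q = -60.
Solving simultaneously gives p = 148/39, q = 844/39.

p = 148/39, q = 844/39, minimum P = 344/3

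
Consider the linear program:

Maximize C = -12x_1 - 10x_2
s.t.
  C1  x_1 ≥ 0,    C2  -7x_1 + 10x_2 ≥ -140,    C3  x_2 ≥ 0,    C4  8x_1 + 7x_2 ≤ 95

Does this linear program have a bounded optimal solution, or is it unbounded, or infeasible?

Extreme points and C = -12x_1 - 10x_2:
  (0, 0) → C = 0
  (0, 95/7) → C = -950/7
  (95/8, 0) → C = -285/2
The feasible region has finitely many vertices and no improving ray; the maximum is 0 at (0, 0).

bounded optimum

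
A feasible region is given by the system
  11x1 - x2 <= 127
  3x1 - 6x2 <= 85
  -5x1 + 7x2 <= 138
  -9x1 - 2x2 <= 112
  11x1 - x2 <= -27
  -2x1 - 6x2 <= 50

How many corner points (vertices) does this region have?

4

Pairwise boundary intersections that survive every other constraint:
  (-1060/73, 682/73)
  (-17/24, 461/24)
  (-286/25, -113/25)
  (-53/17, -124/17)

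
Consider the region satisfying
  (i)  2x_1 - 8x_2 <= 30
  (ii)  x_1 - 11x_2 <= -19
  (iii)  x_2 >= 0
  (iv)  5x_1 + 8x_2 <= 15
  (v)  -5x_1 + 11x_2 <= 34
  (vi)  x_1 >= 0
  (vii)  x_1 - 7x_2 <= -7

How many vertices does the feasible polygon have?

3

The feasible vertices (each the meet of two boundaries and inside every other half-plane) are:
  (13/63, 110/63)
  (0, 19/11)
  (0, 15/8)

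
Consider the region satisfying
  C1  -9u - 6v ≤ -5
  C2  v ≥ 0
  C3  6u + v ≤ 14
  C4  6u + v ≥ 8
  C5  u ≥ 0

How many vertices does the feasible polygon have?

The feasible vertices (each the meet of two boundaries and inside every other half-plane) are:
  (7/3, 0)
  (4/3, 0)
  (0, 14)
  (0, 8)

4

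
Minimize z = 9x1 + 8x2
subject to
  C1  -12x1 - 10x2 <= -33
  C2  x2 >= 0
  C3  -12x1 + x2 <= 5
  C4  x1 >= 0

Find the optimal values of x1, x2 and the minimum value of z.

x1 = 11/4, x2 = 0, minimum z = 99/4

Extreme points and z = 9x1 + 8x2:
  (11/4, 0) → z = 99/4
  (0, 33/10) → z = 132/5
  (0, 5) → z = 40
The feasible region is unbounded (it extends along (1, 12), (1, 0)), but z strictly increases along every unbounded feasible direction, so there is no improving ray and the minimum is attained at a vertex.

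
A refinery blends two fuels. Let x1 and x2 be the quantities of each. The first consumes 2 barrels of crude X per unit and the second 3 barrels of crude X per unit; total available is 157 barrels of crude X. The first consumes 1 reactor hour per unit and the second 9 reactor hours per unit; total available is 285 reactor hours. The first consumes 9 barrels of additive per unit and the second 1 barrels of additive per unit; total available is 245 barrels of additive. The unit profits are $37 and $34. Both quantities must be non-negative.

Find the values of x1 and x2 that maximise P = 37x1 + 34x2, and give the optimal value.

Extreme points and P = 37x1 + 34x2:
  (0, 0) → P = 0
  (0, 95/3) → P = 3230/3
  (245/9, 0) → P = 9065/9
  (24, 29) → P = 1874

The optimum lies where x1 + 9x2 = 285 and 9x1 + x2 = 245.
Solving simultaneously gives x1 = 24, x2 = 29.

x1 = 24, x2 = 29, maximum P = 1874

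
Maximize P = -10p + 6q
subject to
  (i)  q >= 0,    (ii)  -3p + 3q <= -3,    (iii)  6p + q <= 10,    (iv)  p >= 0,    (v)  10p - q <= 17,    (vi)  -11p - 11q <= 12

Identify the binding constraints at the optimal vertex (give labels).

(i) and (ii)

Corner points and P = -10p + 6q:
  (1, 0) → P = -10
  (5/3, 0) → P = -50/3
  (11/7, 4/7) → P = -86/7

The maximum is at (1, 0). Substituting into each constraint, equality holds for (i) and (ii); the remaining constraints have slack.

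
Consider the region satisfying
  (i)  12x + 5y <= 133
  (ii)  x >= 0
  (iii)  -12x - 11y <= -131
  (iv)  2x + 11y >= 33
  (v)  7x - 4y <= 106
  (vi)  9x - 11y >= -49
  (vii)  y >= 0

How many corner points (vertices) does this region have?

4

Intersecting each pair of boundary lines and keeping only the points that satisfy every inequality leaves:
  (649/61, 65/61)
  (406/59, 595/59)
  (49/5, 67/55)
  (82/21, 589/77)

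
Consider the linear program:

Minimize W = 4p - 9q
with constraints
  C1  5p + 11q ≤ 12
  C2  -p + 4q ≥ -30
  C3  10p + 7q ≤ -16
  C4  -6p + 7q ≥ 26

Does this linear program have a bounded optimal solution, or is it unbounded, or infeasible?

unbounded

From the feasible point (-52/15, 8/3), moving in the direction (-4, -1) keeps every constraint satisfied while W decreases without bound.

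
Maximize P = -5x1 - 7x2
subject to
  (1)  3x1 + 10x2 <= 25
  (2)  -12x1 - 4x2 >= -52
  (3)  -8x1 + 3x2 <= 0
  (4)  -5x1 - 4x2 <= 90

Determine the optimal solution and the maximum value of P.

x1 = 142/7, x2 = -335/7, maximum P = 1635/7

Feasible corners and P = -5x1 - 7x2:
  (35/9, 4/3) → P = -259/9
  (75/89, 200/89) → P = -1775/89
  (142/7, -335/7) → P = 1635/7
  (-270/47, -720/47) → P = 6390/47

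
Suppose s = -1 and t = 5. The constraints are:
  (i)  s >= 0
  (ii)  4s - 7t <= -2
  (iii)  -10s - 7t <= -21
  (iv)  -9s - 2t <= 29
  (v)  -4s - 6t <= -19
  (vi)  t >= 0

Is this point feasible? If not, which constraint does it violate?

not feasible — violates (i)

Constraint (i): s = -1, which is not ≥ 0. All other constraints are satisfied.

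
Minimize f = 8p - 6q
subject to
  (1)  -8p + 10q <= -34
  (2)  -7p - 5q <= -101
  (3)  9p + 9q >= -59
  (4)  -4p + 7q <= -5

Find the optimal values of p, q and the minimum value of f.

p = 118/11, q = 57/11, minimum f = 602/11

Extreme points and f = 8p - 6q:
  (118/11, 57/11) → f = 602/11
  (47/4, 6) → f = 58
  (602/9, -661/9) → f = 8782/9
The feasible region is unbounded (it extends along (7, 4), (1, -1)), but f strictly increases along every unbounded feasible direction, so there is no improving ray and the minimum is attained at a vertex.

The binding constraints are -8p + 10q = -34 and -7p - 5q = -101.
Solving simultaneously gives p = 118/11, q = 57/11.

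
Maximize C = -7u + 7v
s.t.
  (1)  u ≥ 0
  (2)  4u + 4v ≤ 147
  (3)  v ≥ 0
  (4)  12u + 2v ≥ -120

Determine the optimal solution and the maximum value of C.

Vertices and C = -7u + 7v:
  (0, 147/4) → C = 1029/4
  (0, 0) → C = 0
  (147/4, 0) → C = -1029/4

The optimum lies where u = 0 and 4u + 4v = 147.
Solving simultaneously gives u = 0, v = 147/4.

u = 0, v = 147/4, maximum C = 1029/4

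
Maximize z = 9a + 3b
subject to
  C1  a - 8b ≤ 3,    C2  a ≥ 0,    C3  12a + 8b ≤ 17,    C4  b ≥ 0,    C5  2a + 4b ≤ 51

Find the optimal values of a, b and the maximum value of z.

a = 17/12, b = 0, maximum z = 51/4

Vertices and z = 9a + 3b:
  (0, 17/8) → z = 51/8
  (0, 0) → z = 0
  (17/12, 0) → z = 51/4

At the optimal vertex, 12a + 8b = 17 and b = 0.
Solving simultaneously gives a = 17/12, b = 0.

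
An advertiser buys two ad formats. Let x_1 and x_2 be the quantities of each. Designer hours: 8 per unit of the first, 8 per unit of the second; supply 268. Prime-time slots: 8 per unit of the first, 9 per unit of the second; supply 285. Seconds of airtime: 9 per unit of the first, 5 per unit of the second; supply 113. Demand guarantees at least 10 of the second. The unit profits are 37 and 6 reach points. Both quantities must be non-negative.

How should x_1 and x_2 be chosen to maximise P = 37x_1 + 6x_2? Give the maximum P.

Vertices and P = 37x_1 + 6x_2:
  (0, 113/5) → P = 678/5
  (0, 10) → P = 60
  (7, 10) → P = 319

The optimum lies where 9x_1 + 5x_2 = 113 and x_2 = 10.
Solving simultaneously gives x_1 = 7, x_2 = 10.

x_1 = 7, x_2 = 10, maximum P = 319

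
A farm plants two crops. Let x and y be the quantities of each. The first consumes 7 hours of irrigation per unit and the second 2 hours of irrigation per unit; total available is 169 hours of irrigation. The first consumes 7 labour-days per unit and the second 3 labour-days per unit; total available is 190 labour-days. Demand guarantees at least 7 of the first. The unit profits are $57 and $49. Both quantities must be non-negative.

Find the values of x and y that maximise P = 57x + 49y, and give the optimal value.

x = 7, y = 47, maximum P = 2702

The binding constraints are 7x + 3y = 190 and x = 7.
Solving simultaneously gives x = 7, y = 47.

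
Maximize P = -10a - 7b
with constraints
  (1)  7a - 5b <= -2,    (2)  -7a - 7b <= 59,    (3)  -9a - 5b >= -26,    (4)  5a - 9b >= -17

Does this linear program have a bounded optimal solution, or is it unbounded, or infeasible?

bounded optimum

Feasible corners and P = -10a - 7b:
  (-103/28, -19/4) → P = 1961/28
  (3/2, 5/2) → P = -65/2
  (-325/49, -88/49) → P = 3866/49
  (149/106, 283/106) → P = -3471/106
The feasible region has finitely many vertices and no improving ray; the maximum is 3866/49 at (-325/49, -88/49).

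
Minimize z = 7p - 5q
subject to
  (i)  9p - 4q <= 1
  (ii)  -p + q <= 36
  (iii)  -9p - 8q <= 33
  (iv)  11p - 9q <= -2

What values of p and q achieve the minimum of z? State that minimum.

Vertices and z = 7p - 5q:
  (29, 65) → z = -122
  (17/37, 29/37) → z = -26/37
  (-321/17, 291/17) → z = -3702/17
  (-313/169, -345/169) → z = -466/169

p = -321/17, q = 291/17, minimum z = -3702/17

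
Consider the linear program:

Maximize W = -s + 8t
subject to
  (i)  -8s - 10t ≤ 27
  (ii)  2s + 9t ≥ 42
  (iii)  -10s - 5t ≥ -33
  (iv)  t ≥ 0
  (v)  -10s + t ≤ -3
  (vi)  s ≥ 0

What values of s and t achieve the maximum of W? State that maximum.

Corner points and W = -s + 8t:
  (87/80, 177/40) → W = 549/16
  (3/4, 9/2) → W = 141/4
  (4/5, 5) → W = 196/5

At the optimal vertex, -10s - 5t = -33 and -10s + t = -3.
Solving simultaneously gives s = 4/5, t = 5.

s = 4/5, t = 5, maximum W = 196/5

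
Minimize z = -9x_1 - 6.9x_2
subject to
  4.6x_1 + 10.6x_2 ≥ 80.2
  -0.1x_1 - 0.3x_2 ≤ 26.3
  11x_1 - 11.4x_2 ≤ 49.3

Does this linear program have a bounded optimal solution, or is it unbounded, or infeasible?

From the feasible point (71843/8452, 32771/8452), moving in the direction (11.4, 11) keeps every constraint satisfied while z decreases without bound.

unbounded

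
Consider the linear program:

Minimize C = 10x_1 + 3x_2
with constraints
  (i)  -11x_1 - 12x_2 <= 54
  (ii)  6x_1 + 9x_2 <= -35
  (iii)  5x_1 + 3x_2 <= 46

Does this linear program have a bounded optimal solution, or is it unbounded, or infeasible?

Corner points and C = 10x_1 + 3x_2:
  (-22/9, -61/27) → C = -281/9
  (238/9, -776/27) → C = 1604/9
  (173/9, -451/27) → C = 1279/9
The feasible region has finitely many vertices and no improving ray; the minimum is -281/9 at (-22/9, -61/27).

bounded optimum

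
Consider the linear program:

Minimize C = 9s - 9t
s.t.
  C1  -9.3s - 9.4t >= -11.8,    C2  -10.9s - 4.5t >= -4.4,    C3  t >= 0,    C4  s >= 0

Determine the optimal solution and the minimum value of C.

Corner points and C = 9s - 9t:
  (44/109, 0) → C = 396/109
  (0, 44/45) → C = -44/5
  (0, 0) → C = 0

s = 0, t = 44/45, minimum C = -44/5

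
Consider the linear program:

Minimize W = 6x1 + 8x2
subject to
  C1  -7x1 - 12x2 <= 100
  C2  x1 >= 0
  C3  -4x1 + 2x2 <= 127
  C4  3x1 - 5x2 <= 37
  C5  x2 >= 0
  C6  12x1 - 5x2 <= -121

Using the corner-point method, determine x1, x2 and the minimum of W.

x1 = 0, x2 = 121/5, minimum W = 968/5

Vertices and W = 6x1 + 8x2:
  (0, 127/2) → W = 508
  (0, 121/5) → W = 968/5
  (393/4, 260) → W = 5339/2

The binding constraints are x1 = 0 and 12x1 - 5x2 = -121.
Solving simultaneously gives x1 = 0, x2 = 121/5.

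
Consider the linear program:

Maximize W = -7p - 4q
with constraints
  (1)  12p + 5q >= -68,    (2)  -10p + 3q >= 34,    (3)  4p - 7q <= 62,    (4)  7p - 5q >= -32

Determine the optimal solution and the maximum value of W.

Extreme points and W = -7p - 4q:
  (-187/43, -136/43) → W = 1853/43
  (-100/19, -92/95) → W = 3868/95
  (-74/29, 82/29) → W = 190/29

The optimum lies where 12p + 5q = -68 and -10p + 3q = 34.
Solving simultaneously gives p = -187/43, q = -136/43.

p = -187/43, q = -136/43, maximum W = 1853/43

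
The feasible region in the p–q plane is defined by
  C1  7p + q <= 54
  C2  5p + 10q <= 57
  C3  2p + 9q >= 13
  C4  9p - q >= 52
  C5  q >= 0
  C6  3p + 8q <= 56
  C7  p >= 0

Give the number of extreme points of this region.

5

Pairwise boundary intersections that survive every other constraint:
  (483/65, 129/65)
  (54/7, 0)
  (577/95, 253/95)
  (481/83, 13/83)
  (13/2, 0)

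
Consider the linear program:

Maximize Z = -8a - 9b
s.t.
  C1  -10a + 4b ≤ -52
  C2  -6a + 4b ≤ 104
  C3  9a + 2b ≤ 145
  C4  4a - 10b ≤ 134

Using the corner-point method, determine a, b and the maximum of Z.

a = -4/21, b = -283/21, maximum Z = 2579/21

Vertices and Z = -8a - 9b:
  (171/14, 491/28) → Z = -7155/28
  (-4/21, -283/21) → Z = 2579/21
  (859/49, -313/49) → Z = -4055/49

The optimum lies where -10a + 4b = -52 and 4a - 10b = 134.
Solving simultaneously gives a = -4/21, b = -283/21.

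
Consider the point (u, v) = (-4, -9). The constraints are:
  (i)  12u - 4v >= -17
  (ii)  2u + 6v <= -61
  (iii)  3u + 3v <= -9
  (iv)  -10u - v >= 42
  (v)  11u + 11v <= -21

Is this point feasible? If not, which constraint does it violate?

(i): -12 ≥ -17 ✓
(ii): -62 ≤ -61 ✓
(iii): -39 ≤ -9 ✓
(iv): 49 ≥ 42 ✓
(v): -143 ≤ -21 ✓

feasible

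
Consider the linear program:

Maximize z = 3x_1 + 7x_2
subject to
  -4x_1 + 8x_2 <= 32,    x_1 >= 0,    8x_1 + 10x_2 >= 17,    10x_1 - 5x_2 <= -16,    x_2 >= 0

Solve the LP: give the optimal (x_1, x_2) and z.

The binding constraints are -4x_1 + 8x_2 = 32 and 10x_1 - 5x_2 = -16.
Solving simultaneously gives x_1 = 8/15, x_2 = 64/15.

x_1 = 8/15, x_2 = 64/15, maximum z = 472/15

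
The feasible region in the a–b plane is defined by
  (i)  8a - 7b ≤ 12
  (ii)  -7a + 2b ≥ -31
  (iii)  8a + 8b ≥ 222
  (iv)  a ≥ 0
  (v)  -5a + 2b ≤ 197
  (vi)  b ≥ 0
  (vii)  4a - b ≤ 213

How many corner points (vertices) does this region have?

4

Pairwise boundary intersections that survive every other constraint:
  (173/18, 653/36)
  (114, 767/2)
  (0, 111/4)
  (0, 197/2)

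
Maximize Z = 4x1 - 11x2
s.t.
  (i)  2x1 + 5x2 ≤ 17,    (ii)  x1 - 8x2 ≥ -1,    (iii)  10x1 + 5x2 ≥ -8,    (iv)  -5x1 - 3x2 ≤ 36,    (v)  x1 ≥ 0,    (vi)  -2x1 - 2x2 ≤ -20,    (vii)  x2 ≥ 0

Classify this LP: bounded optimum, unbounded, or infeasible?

infeasible

The boundaries 2x1 + 5x2 = 17 and x1 - 8x2 = -1 meet at (131/21, 19/21), but that point violates -2x1 - 2x2 ≤ -20. Every candidate vertex is excluded by some other constraint, so the feasible region is empty.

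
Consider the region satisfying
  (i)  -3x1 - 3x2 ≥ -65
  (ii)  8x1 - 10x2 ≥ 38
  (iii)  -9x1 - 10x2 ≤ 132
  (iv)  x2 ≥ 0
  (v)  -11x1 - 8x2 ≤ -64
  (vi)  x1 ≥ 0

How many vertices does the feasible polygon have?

Intersecting each pair of boundary lines and keeping only the points that satisfy every inequality leaves:
  (382/27, 203/27)
  (65/3, 0)
  (472/87, 47/87)
  (64/11, 0)

4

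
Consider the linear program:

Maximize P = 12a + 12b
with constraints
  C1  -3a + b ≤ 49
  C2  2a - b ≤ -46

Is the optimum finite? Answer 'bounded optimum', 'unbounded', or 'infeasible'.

From the feasible point (-3, 40), moving in the direction (1, 2) keeps every constraint satisfied while P increases without bound.

unbounded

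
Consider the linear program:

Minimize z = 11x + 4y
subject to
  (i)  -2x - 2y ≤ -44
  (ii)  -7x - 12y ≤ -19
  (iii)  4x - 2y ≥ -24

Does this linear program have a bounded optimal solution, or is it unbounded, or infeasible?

bounded optimum

Feasible corners and z = 11x + 4y:
  (49, -27) → z = 431
  (10/3, 56/3) → z = 334/3
The feasible region has finitely many vertices and no improving ray; the minimum is 334/3 at (10/3, 56/3).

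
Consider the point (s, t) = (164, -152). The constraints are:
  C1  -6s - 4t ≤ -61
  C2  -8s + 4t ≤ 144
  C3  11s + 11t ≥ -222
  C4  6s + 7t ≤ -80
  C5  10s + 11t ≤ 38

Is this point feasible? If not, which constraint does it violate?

C1: -376 ≤ -61 ✓
C2: -1920 ≤ 144 ✓
C3: 132 ≥ -222 ✓
C4: -80 ≤ -80 ✓
C5: -32 ≤ 38 ✓

feasible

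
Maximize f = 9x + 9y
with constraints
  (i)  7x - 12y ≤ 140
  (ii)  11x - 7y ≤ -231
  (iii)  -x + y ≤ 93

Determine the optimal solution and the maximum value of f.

x = 105, y = 198, maximum f = 2727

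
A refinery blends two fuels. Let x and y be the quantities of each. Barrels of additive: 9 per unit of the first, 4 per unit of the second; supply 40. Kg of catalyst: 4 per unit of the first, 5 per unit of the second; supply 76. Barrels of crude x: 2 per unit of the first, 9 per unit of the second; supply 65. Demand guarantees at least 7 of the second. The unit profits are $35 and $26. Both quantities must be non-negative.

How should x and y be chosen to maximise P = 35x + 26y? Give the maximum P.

x = 1, y = 7, maximum P = 217

Extreme points and P = 35x + 26y:
  (0, 65/9) → P = 1690/9
  (0, 7) → P = 182
  (1, 7) → P = 217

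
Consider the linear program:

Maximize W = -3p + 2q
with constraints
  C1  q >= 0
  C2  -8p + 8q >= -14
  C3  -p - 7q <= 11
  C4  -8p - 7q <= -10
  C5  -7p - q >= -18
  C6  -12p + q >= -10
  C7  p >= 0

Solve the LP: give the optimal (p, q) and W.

p = 0, q = 18, maximum W = 36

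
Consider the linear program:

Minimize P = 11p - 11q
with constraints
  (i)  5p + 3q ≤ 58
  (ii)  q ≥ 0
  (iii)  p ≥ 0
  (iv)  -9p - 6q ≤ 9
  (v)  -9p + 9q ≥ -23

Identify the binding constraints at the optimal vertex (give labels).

(i) and (iii)

Extreme points and P = 11p - 11q:
  (0, 58/3) → P = -638/3
  (197/24, 407/72) → P = 253/9
  (0, 0) → P = 0
  (23/9, 0) → P = 253/9

The minimum is at (0, 58/3). Substituting into each constraint, equality holds for (i) and (iii); the remaining constraints have slack.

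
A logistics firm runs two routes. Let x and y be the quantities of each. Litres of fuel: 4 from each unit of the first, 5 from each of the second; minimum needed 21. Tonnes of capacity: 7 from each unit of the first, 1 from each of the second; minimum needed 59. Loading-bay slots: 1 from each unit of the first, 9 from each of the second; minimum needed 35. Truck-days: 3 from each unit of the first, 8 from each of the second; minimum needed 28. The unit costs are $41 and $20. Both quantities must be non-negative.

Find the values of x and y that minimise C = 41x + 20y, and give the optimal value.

x = 8, y = 3, minimum C = 388

The feasible region is unbounded (it extends along (0, 1), (1, 0)), but C strictly increases along every unbounded feasible direction, so there is no improving ray and the minimum is attained at a vertex.

The optimum lies where 7x + y = 59 and x + 9y = 35.
Solving simultaneously gives x = 8, y = 3.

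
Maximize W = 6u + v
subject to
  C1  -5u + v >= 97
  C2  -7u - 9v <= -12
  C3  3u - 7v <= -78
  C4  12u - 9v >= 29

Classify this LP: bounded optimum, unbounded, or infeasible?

infeasible

The boundaries -5u + v = 97 and -7u - 9v = -12 meet at (-861/52, 739/52), but that point violates 12u - 9v ≥ 29. Every candidate vertex is excluded by some other constraint, so the feasible region is empty.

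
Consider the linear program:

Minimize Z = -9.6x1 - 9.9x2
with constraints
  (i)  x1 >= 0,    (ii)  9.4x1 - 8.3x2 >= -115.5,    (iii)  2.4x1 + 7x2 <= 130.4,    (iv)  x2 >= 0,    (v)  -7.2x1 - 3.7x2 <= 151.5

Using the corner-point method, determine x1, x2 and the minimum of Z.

Extreme points and Z = -9.6x1 - 9.9x2:
  (0, 1155/83) → Z = -22869/166
  (0, 0) → Z = 0
  (13691/4286, 37574/2143) → Z = -2188497/10715
  (163/3, 0) → Z = -2608/5

x1 = 163/3, x2 = 0, minimum Z = -2608/5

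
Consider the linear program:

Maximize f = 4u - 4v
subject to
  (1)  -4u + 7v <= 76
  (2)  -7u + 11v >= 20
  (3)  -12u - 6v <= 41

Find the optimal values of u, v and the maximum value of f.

u = 696/5, v = 452/5, maximum f = 976/5

Extreme points and f = 4u - 4v:
  (696/5, 452/5) → f = 976/5
  (-743/108, 187/27) → f = -497/9
  (-571/174, -47/174) → f = -1048/87

The binding constraints are -4u + 7v = 76 and -7u + 11v = 20.
Solving simultaneously gives u = 696/5, v = 452/5.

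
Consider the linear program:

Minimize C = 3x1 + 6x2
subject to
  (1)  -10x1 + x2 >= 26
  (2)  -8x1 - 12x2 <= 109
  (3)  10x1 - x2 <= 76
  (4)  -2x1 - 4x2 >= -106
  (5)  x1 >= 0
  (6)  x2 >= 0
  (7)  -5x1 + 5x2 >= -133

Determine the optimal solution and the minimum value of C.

Vertices and C = 3x1 + 6x2:
  (1/21, 556/21) → C = 159
  (0, 26) → C = 156
  (0, 53/2) → C = 159

The optimum lies where -10x1 + x2 = 26 and x1 = 0.
Solving simultaneously gives x1 = 0, x2 = 26.

x1 = 0, x2 = 26, minimum C = 156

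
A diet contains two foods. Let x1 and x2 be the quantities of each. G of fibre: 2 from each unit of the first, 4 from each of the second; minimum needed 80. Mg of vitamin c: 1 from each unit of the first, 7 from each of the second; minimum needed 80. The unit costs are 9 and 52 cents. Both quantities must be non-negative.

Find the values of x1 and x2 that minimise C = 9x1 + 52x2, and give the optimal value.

Corner points and C = 9x1 + 52x2:
  (0, 20) → C = 1040
  (80, 0) → C = 720
  (24, 8) → C = 632
The feasible region is unbounded (it extends along (0, 1), (1, 0)), but C strictly increases along every unbounded feasible direction, so there is no improving ray and the minimum is attained at a vertex.

x1 = 24, x2 = 8, minimum C = 632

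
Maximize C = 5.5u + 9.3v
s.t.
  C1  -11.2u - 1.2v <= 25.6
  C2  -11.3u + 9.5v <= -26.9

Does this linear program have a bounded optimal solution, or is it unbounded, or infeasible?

From the feasible point (-5273/2999, -14764/2999), moving in the direction (9.5, 11.3) keeps every constraint satisfied while C increases without bound.

unbounded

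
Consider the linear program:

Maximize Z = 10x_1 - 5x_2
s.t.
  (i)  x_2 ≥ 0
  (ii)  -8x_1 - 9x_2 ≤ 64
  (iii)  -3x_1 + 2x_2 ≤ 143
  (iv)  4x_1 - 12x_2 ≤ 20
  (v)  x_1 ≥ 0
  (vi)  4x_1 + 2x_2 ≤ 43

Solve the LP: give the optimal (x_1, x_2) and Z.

x_1 = 139/14, x_2 = 23/14, maximum Z = 1275/14

Feasible corners and Z = 10x_1 - 5x_2:
  (5, 0) → Z = 50
  (0, 0) → Z = 0
  (139/14, 23/14) → Z = 1275/14
  (0, 43/2) → Z = -215/2

At the optimal vertex, 4x_1 - 12x_2 = 20 and 4x_1 + 2x_2 = 43.
Solving simultaneously gives x_1 = 139/14, x_2 = 23/14.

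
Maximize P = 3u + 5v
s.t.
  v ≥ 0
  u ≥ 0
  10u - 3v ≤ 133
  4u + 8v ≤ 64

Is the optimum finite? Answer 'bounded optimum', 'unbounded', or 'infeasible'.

bounded optimum

Feasible corners and P = 3u + 5v:
  (0, 0) → P = 0
  (133/10, 0) → P = 399/10
  (0, 8) → P = 40
  (314/23, 27/23) → P = 1077/23
The feasible region has finitely many vertices and no improving ray; the maximum is 1077/23 at (314/23, 27/23).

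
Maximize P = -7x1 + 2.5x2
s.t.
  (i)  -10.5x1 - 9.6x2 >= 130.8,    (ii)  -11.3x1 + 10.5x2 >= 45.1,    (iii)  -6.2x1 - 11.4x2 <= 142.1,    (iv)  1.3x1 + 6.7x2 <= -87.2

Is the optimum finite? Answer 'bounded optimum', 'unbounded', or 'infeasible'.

The boundaries -10.5x1 - 9.6x2 = 130.8 and -11.3x1 + 10.5x2 = 45.1 meet at (-60212/7291, -33483/7291), but that point violates 1.3x1 + 6.7x2 ≤ -87.2. Every candidate vertex is excluded by some other constraint, so the feasible region is empty.

infeasible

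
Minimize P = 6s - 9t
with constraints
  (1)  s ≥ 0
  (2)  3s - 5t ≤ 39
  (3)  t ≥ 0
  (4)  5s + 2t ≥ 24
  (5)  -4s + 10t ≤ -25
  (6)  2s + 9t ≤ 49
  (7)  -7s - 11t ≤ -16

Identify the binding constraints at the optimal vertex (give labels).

Vertices and P = 6s - 9t:
  (13, 0) → P = 78
  (596/37, 69/37) → P = 2955/37
  (25/4, 0) → P = 75/2
  (715/56, 73/28) → P = 372/7

The minimum is at (25/4, 0). Substituting into each constraint, equality holds for (3) and (5); the remaining constraints have slack.

(3) and (5)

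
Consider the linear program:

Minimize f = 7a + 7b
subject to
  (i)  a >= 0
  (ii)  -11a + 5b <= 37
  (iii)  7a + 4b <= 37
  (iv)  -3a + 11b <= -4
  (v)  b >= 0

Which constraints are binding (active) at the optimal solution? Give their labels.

(iv) and (v)

Corner points and f = 7a + 7b:
  (423/89, 83/89) → f = 3542/89
  (37/7, 0) → f = 37
  (4/3, 0) → f = 28/3

The minimum is at (4/3, 0). Substituting into each constraint, equality holds for (iv) and (v); the remaining constraints have slack.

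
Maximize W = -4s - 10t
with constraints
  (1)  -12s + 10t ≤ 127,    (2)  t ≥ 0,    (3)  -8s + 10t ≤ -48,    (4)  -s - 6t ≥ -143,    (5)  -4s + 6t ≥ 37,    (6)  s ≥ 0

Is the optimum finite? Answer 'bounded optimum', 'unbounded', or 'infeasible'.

infeasible

The boundaries -12s + 10t = 127 and -s - 6t = -143 meet at (334/41, 1843/82), but that point violates -8s + 10t ≤ -48. Every candidate vertex is excluded by some other constraint, so the feasible region is empty.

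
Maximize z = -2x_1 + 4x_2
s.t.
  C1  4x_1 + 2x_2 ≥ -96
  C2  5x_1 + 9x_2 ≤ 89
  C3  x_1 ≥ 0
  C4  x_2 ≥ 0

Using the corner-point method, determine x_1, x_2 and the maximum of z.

x_1 = 0, x_2 = 89/9, maximum z = 356/9

The binding constraints are 5x_1 + 9x_2 = 89 and x_1 = 0.
Solving simultaneously gives x_1 = 0, x_2 = 89/9.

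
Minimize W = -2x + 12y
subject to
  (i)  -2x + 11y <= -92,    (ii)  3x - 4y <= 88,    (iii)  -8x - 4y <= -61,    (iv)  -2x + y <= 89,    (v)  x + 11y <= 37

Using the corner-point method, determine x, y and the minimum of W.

Feasible corners and W = -2x + 12y:
  (24, -4) → W = -96
  (1039/96, -307/48) → W = -4723/48
  (149/11, -521/44) → W = -1861/11

At the optimal vertex, 3x - 4y = 88 and -8x - 4y = -61.
Solving simultaneously gives x = 149/11, y = -521/44.

x = 149/11, y = -521/44, minimum W = -1861/11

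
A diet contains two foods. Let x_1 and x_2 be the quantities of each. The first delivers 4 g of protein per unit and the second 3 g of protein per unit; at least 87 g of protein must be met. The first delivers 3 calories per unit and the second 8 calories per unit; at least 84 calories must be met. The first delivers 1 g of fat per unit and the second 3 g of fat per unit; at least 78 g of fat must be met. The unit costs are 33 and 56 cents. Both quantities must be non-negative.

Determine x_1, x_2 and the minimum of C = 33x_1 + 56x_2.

x_1 = 3, x_2 = 25, minimum C = 1499

The feasible region is unbounded (it extends along (0, 1), (1, 0)), but C strictly increases along every unbounded feasible direction, so there is no improving ray and the minimum is attained at a vertex.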